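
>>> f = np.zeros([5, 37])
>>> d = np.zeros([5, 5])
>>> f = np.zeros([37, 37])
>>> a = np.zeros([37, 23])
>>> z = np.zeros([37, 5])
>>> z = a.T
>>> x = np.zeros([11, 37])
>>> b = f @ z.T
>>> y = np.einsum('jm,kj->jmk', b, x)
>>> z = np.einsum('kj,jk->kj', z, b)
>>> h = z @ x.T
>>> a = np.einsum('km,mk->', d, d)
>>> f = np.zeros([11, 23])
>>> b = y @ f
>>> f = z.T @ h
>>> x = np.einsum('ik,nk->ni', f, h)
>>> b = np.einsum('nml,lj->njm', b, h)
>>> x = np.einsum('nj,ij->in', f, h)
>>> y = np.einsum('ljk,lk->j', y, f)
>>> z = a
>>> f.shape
(37, 11)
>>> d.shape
(5, 5)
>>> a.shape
()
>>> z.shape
()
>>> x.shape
(23, 37)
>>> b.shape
(37, 11, 23)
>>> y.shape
(23,)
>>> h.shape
(23, 11)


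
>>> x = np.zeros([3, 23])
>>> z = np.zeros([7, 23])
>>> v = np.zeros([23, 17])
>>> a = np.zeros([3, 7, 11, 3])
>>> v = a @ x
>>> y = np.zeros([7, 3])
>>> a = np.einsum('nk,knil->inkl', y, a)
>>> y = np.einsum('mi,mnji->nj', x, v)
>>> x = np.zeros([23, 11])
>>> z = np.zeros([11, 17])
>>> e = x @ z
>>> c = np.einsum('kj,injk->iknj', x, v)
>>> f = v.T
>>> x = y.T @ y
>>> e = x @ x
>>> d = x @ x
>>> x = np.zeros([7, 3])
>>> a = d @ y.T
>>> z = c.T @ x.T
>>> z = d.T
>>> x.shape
(7, 3)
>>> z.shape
(11, 11)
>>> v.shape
(3, 7, 11, 23)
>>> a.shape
(11, 7)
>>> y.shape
(7, 11)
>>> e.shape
(11, 11)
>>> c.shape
(3, 23, 7, 11)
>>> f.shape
(23, 11, 7, 3)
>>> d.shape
(11, 11)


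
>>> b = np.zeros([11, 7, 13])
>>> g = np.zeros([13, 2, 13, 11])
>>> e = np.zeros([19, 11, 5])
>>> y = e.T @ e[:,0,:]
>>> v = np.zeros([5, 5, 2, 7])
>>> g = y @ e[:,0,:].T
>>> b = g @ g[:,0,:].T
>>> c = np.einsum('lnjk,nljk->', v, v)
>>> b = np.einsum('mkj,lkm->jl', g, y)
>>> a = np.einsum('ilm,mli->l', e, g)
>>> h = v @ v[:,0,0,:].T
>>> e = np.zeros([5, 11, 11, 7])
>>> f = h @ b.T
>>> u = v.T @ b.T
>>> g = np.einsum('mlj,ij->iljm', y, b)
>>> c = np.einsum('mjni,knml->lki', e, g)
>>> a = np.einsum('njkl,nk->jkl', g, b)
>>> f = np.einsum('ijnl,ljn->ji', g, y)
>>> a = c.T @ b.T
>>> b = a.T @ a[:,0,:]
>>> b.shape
(19, 19, 19)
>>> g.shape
(19, 11, 5, 5)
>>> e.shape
(5, 11, 11, 7)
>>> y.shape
(5, 11, 5)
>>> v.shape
(5, 5, 2, 7)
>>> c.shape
(5, 19, 7)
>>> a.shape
(7, 19, 19)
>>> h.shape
(5, 5, 2, 5)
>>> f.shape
(11, 19)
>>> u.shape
(7, 2, 5, 19)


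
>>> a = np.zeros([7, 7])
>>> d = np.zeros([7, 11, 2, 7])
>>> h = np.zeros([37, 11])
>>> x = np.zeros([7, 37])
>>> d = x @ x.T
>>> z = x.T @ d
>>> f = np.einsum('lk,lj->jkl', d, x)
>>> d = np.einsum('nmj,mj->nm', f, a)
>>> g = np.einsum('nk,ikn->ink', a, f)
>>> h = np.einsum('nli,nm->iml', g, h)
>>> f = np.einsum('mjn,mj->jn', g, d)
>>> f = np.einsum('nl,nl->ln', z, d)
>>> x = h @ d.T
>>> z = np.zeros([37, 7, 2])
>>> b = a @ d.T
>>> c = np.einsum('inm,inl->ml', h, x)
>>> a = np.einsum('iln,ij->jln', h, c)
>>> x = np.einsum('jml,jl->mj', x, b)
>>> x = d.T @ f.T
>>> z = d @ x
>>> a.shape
(37, 11, 7)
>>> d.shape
(37, 7)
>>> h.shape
(7, 11, 7)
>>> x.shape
(7, 7)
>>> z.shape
(37, 7)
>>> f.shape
(7, 37)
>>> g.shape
(37, 7, 7)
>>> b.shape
(7, 37)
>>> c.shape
(7, 37)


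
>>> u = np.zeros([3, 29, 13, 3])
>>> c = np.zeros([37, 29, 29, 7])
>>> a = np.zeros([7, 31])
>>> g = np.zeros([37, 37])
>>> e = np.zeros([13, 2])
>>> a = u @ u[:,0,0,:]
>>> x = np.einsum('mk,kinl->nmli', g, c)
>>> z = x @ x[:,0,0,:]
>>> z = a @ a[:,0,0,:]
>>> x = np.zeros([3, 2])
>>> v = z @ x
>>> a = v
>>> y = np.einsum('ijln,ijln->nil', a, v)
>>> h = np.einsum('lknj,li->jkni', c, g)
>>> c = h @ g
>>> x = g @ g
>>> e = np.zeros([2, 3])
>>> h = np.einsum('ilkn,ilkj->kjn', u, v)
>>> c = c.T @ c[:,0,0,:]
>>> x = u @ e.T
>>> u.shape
(3, 29, 13, 3)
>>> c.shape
(37, 29, 29, 37)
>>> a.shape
(3, 29, 13, 2)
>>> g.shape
(37, 37)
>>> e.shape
(2, 3)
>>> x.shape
(3, 29, 13, 2)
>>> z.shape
(3, 29, 13, 3)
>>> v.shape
(3, 29, 13, 2)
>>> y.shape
(2, 3, 13)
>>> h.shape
(13, 2, 3)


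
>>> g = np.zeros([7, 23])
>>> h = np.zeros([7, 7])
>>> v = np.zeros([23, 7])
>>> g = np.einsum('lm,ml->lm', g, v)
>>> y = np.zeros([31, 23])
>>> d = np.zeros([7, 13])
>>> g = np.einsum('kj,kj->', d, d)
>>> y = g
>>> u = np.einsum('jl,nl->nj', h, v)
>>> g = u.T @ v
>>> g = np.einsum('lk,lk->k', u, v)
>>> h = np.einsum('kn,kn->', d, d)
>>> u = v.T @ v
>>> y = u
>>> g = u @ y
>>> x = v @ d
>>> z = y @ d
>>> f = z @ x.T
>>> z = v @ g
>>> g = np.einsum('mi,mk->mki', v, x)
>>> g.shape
(23, 13, 7)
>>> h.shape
()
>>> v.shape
(23, 7)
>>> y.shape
(7, 7)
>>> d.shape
(7, 13)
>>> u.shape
(7, 7)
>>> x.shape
(23, 13)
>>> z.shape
(23, 7)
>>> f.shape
(7, 23)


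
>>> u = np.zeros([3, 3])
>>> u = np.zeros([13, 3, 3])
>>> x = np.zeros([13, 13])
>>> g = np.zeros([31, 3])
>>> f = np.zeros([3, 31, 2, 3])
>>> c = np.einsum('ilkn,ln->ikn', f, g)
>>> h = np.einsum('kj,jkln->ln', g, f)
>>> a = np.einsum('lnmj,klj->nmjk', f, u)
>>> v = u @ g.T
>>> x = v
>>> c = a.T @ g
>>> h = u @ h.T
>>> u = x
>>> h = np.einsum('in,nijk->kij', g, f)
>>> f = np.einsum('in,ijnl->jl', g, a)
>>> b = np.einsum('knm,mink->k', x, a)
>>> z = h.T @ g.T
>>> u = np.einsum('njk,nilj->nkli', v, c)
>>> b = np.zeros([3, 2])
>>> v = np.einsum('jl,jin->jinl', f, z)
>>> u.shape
(13, 31, 2, 3)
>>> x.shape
(13, 3, 31)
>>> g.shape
(31, 3)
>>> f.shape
(2, 13)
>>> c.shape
(13, 3, 2, 3)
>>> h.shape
(3, 31, 2)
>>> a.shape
(31, 2, 3, 13)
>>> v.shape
(2, 31, 31, 13)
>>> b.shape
(3, 2)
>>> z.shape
(2, 31, 31)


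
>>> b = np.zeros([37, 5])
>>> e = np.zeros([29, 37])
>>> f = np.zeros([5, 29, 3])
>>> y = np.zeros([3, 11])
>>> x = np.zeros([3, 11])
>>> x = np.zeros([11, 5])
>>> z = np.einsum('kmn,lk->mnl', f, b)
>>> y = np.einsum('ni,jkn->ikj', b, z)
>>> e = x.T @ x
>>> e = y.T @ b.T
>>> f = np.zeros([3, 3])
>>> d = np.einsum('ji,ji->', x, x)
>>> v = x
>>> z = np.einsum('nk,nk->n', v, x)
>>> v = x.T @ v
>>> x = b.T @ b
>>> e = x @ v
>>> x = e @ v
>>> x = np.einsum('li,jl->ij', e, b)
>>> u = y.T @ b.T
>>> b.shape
(37, 5)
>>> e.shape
(5, 5)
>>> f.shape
(3, 3)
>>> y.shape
(5, 3, 29)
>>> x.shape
(5, 37)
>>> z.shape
(11,)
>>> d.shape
()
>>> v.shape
(5, 5)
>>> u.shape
(29, 3, 37)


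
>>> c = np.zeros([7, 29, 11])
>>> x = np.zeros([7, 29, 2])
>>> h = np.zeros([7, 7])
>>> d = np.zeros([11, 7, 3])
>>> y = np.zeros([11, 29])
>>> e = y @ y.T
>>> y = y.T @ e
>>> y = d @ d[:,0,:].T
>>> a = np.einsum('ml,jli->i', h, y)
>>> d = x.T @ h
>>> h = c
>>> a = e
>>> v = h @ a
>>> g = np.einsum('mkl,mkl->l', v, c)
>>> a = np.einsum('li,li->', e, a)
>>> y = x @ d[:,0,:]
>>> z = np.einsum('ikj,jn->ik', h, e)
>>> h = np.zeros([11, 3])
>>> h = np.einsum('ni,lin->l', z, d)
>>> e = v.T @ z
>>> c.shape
(7, 29, 11)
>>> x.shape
(7, 29, 2)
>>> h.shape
(2,)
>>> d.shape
(2, 29, 7)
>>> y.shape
(7, 29, 7)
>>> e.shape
(11, 29, 29)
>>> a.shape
()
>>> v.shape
(7, 29, 11)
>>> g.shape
(11,)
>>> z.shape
(7, 29)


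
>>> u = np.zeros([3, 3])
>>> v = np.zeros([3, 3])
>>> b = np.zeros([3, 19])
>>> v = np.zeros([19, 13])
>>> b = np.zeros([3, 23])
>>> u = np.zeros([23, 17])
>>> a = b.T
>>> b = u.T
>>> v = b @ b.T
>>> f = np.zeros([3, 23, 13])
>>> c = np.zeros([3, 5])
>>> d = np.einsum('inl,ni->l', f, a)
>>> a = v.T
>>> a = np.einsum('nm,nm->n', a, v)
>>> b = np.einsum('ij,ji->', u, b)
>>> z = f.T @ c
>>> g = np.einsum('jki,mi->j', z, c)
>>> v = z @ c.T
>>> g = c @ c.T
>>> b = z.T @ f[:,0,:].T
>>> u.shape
(23, 17)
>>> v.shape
(13, 23, 3)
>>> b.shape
(5, 23, 3)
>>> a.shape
(17,)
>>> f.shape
(3, 23, 13)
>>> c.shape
(3, 5)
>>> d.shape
(13,)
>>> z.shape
(13, 23, 5)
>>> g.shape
(3, 3)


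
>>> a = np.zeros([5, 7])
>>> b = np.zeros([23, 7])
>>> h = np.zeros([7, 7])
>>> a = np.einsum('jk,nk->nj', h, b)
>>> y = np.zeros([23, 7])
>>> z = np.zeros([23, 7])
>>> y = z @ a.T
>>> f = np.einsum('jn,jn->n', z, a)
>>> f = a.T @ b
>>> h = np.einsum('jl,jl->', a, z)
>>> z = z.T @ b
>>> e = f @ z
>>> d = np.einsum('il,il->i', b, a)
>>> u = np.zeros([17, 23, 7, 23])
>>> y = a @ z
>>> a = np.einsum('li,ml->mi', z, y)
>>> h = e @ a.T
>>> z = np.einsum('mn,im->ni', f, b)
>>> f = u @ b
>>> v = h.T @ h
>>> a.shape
(23, 7)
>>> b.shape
(23, 7)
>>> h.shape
(7, 23)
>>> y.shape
(23, 7)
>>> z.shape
(7, 23)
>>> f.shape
(17, 23, 7, 7)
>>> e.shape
(7, 7)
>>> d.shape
(23,)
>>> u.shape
(17, 23, 7, 23)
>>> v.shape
(23, 23)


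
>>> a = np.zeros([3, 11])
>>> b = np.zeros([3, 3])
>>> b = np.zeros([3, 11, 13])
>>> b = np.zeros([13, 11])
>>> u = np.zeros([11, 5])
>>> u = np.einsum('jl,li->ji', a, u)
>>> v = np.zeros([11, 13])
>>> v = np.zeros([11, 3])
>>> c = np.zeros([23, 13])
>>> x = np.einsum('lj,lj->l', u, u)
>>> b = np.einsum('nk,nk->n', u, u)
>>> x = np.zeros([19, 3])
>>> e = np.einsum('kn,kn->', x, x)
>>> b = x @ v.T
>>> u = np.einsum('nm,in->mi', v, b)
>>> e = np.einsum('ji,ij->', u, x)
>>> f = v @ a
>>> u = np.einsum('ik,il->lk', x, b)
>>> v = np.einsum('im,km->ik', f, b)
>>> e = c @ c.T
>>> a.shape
(3, 11)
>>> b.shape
(19, 11)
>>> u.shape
(11, 3)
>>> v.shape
(11, 19)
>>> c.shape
(23, 13)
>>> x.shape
(19, 3)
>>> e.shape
(23, 23)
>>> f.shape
(11, 11)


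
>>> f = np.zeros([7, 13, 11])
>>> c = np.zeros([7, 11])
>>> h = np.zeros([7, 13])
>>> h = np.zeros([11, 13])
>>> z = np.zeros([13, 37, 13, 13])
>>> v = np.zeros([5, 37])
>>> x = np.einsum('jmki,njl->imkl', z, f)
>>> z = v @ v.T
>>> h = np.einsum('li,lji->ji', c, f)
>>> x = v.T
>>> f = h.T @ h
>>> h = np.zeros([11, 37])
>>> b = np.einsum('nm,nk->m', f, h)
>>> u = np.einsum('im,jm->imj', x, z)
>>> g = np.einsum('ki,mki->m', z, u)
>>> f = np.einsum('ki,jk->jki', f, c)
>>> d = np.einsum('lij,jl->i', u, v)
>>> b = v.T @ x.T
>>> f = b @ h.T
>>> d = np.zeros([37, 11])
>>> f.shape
(37, 11)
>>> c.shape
(7, 11)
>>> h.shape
(11, 37)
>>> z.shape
(5, 5)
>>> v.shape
(5, 37)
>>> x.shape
(37, 5)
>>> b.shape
(37, 37)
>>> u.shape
(37, 5, 5)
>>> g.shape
(37,)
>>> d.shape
(37, 11)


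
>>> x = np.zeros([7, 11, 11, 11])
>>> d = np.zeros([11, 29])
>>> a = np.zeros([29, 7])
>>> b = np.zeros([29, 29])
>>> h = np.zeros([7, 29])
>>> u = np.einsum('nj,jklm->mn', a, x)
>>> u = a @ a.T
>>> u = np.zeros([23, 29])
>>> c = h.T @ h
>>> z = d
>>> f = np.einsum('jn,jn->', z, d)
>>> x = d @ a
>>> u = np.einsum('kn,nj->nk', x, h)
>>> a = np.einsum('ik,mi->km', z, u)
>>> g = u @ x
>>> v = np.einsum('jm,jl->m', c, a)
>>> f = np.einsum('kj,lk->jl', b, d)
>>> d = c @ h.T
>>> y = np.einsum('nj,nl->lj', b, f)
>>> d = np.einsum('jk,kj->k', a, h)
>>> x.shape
(11, 7)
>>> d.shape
(7,)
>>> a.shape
(29, 7)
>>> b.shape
(29, 29)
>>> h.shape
(7, 29)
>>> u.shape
(7, 11)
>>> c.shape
(29, 29)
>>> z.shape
(11, 29)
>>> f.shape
(29, 11)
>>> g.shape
(7, 7)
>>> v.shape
(29,)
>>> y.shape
(11, 29)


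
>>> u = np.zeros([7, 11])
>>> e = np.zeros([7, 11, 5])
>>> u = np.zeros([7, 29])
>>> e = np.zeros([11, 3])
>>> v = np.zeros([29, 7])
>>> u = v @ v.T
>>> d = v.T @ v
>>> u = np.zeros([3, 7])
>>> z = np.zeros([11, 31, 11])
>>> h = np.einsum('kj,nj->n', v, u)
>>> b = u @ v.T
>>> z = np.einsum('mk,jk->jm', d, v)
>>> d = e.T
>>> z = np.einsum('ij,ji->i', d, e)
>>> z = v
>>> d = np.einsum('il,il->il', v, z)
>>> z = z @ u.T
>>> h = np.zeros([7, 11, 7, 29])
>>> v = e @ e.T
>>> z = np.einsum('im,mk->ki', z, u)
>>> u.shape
(3, 7)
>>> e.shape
(11, 3)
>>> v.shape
(11, 11)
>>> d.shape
(29, 7)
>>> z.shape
(7, 29)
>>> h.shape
(7, 11, 7, 29)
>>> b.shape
(3, 29)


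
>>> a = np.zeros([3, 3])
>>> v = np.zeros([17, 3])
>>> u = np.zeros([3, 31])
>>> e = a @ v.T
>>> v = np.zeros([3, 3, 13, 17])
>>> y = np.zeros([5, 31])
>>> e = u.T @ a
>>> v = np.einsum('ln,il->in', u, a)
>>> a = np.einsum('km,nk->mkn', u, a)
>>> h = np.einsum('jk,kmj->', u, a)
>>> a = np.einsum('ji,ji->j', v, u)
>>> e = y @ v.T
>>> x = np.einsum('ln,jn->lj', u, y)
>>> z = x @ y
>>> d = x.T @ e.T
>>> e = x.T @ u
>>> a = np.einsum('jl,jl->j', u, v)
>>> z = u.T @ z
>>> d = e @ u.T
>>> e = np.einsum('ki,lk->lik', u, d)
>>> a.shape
(3,)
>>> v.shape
(3, 31)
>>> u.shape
(3, 31)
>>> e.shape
(5, 31, 3)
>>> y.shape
(5, 31)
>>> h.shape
()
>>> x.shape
(3, 5)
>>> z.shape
(31, 31)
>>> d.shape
(5, 3)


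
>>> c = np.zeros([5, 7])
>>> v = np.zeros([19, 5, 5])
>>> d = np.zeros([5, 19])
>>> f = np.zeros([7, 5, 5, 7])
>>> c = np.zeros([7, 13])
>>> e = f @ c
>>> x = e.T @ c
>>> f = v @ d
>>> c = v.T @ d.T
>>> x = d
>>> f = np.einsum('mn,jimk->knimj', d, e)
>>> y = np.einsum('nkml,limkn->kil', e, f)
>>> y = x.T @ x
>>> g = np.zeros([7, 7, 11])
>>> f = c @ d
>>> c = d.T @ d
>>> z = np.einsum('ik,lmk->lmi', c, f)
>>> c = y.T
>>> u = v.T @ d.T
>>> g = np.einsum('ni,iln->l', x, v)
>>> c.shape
(19, 19)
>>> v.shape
(19, 5, 5)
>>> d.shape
(5, 19)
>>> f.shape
(5, 5, 19)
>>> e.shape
(7, 5, 5, 13)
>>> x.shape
(5, 19)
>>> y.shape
(19, 19)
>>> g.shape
(5,)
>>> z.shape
(5, 5, 19)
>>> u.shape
(5, 5, 5)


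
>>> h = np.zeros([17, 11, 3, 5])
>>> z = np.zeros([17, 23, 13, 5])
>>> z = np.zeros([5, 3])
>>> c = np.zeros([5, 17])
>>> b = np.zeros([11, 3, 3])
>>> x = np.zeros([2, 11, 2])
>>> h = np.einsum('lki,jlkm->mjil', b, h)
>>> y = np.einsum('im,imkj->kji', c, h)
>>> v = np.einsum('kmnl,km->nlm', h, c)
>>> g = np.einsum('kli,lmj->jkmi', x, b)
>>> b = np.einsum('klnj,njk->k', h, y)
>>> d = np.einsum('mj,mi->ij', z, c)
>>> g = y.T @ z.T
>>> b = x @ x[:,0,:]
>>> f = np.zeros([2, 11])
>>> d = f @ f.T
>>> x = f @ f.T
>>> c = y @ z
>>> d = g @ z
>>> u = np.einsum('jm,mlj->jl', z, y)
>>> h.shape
(5, 17, 3, 11)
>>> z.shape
(5, 3)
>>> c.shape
(3, 11, 3)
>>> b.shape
(2, 11, 2)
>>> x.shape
(2, 2)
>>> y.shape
(3, 11, 5)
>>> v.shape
(3, 11, 17)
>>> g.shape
(5, 11, 5)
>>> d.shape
(5, 11, 3)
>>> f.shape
(2, 11)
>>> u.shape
(5, 11)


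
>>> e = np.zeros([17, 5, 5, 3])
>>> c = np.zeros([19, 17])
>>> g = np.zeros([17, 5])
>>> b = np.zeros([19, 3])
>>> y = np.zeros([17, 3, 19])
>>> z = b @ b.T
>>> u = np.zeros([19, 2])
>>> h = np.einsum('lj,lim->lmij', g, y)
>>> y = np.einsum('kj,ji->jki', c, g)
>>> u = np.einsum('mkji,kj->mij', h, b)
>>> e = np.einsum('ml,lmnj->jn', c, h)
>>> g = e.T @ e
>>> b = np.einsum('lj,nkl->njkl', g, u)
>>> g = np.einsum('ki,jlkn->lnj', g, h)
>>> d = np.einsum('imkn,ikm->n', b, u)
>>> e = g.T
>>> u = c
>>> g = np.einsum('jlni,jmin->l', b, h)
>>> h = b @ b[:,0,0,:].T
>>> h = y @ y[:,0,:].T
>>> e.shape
(17, 5, 19)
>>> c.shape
(19, 17)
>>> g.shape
(3,)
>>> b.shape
(17, 3, 5, 3)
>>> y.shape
(17, 19, 5)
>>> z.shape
(19, 19)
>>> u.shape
(19, 17)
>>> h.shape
(17, 19, 17)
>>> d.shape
(3,)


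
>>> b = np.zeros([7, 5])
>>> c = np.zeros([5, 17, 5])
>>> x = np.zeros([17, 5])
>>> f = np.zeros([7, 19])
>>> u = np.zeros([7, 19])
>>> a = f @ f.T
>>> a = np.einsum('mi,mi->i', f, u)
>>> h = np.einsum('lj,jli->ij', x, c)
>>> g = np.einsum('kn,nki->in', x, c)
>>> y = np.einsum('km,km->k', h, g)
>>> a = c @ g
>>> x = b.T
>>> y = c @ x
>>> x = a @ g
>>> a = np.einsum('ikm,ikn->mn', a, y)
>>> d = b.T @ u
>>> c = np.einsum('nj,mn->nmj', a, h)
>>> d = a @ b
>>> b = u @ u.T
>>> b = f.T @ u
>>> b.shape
(19, 19)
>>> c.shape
(5, 5, 7)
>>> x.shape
(5, 17, 5)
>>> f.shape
(7, 19)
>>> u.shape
(7, 19)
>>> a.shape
(5, 7)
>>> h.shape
(5, 5)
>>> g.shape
(5, 5)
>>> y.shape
(5, 17, 7)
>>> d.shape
(5, 5)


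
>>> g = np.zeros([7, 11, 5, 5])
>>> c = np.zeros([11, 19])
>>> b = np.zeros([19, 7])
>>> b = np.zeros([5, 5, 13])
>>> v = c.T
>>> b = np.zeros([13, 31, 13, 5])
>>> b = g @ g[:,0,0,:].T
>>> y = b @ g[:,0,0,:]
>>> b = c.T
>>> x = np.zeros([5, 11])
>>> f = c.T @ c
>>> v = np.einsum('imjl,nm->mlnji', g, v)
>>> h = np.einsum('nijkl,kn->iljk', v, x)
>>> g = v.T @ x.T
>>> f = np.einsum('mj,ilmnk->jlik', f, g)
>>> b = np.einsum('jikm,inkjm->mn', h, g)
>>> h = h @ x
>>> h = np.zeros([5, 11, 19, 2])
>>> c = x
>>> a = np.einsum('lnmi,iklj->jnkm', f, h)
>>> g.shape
(7, 5, 19, 5, 5)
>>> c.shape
(5, 11)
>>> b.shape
(5, 5)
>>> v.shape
(11, 5, 19, 5, 7)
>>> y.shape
(7, 11, 5, 5)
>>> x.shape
(5, 11)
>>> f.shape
(19, 5, 7, 5)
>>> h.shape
(5, 11, 19, 2)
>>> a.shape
(2, 5, 11, 7)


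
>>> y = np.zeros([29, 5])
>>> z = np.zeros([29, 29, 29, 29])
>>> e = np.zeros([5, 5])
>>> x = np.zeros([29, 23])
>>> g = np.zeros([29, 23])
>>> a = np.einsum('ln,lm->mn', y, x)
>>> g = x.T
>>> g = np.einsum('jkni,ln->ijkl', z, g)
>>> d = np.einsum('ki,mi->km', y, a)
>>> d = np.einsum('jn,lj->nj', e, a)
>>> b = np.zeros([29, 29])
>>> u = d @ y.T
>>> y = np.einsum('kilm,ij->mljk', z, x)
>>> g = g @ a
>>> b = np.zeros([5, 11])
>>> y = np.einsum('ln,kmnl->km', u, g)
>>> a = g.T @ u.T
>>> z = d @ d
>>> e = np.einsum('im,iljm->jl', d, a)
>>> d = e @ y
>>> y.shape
(29, 29)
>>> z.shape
(5, 5)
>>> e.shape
(29, 29)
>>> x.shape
(29, 23)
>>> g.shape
(29, 29, 29, 5)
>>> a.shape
(5, 29, 29, 5)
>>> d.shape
(29, 29)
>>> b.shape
(5, 11)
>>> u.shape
(5, 29)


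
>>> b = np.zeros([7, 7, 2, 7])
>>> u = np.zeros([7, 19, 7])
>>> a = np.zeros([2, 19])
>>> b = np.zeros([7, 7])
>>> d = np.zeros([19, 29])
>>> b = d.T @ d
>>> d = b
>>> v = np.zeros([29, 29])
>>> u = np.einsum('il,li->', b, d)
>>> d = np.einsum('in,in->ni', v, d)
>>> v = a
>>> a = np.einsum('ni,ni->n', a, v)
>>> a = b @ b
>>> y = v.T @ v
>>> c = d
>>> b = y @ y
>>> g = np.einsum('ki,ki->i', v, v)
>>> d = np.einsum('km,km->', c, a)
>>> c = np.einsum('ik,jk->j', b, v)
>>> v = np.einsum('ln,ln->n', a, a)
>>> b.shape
(19, 19)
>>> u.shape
()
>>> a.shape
(29, 29)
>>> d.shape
()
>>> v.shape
(29,)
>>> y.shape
(19, 19)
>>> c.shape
(2,)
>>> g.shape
(19,)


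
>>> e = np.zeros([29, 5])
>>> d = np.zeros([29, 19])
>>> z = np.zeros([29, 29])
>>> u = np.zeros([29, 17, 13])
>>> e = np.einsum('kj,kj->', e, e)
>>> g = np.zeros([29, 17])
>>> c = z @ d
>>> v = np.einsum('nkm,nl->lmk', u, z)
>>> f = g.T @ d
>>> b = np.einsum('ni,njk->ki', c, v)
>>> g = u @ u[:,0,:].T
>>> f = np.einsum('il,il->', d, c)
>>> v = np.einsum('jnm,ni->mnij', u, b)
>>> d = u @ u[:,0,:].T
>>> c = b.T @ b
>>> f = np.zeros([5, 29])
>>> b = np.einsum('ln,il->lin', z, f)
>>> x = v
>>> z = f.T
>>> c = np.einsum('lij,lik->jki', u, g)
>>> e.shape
()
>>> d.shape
(29, 17, 29)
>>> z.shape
(29, 5)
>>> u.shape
(29, 17, 13)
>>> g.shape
(29, 17, 29)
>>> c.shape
(13, 29, 17)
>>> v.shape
(13, 17, 19, 29)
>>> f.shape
(5, 29)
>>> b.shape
(29, 5, 29)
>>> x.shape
(13, 17, 19, 29)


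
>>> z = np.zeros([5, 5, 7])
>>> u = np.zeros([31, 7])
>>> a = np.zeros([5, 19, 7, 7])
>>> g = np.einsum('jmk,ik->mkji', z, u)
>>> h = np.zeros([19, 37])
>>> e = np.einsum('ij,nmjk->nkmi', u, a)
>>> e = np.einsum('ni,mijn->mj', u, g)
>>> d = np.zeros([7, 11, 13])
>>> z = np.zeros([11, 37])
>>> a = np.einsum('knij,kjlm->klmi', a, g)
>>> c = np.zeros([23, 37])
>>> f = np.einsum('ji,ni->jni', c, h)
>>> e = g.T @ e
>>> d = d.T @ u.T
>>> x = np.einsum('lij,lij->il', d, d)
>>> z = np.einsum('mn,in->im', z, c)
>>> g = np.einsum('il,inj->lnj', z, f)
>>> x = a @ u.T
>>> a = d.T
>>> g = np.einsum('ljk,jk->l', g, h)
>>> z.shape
(23, 11)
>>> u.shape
(31, 7)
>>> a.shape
(31, 11, 13)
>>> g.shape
(11,)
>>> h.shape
(19, 37)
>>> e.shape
(31, 5, 7, 5)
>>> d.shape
(13, 11, 31)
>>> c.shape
(23, 37)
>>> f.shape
(23, 19, 37)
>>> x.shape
(5, 5, 31, 31)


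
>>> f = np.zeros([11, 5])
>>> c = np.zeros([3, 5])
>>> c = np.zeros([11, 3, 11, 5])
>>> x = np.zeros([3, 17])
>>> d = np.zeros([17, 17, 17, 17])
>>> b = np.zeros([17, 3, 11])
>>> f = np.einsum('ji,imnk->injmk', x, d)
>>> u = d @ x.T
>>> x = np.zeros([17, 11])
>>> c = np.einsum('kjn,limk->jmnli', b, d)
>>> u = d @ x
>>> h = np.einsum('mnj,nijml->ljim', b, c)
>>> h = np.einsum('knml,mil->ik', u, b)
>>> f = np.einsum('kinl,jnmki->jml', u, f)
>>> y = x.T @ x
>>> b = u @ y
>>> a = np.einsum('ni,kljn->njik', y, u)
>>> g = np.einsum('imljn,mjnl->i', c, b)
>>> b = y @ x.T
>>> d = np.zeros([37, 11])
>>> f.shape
(17, 3, 11)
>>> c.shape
(3, 17, 11, 17, 17)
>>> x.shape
(17, 11)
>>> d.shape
(37, 11)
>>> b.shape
(11, 17)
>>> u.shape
(17, 17, 17, 11)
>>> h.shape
(3, 17)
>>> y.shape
(11, 11)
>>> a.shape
(11, 17, 11, 17)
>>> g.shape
(3,)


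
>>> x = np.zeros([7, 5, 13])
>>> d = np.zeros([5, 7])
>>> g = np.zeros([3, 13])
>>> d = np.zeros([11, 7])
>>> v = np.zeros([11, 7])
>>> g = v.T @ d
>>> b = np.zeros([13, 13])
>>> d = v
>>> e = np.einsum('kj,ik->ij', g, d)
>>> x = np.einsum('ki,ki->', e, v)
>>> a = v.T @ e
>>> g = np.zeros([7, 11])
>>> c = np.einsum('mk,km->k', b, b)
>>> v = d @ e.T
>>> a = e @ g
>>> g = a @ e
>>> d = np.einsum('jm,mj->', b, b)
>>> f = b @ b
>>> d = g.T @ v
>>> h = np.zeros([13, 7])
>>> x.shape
()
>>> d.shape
(7, 11)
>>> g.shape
(11, 7)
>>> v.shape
(11, 11)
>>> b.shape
(13, 13)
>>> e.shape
(11, 7)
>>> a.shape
(11, 11)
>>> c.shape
(13,)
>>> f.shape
(13, 13)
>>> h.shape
(13, 7)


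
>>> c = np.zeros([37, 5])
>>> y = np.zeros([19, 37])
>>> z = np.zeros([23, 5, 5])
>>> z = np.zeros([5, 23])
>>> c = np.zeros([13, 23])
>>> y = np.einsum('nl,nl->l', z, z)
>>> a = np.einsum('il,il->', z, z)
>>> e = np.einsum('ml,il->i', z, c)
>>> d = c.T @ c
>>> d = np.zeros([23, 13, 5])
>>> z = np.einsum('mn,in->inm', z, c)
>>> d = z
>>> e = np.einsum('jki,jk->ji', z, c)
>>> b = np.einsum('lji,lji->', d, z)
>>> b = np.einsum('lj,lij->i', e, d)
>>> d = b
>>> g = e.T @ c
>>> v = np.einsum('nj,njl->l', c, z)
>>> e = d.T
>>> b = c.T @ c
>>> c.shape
(13, 23)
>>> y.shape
(23,)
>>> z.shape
(13, 23, 5)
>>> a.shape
()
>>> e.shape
(23,)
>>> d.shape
(23,)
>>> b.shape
(23, 23)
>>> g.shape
(5, 23)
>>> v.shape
(5,)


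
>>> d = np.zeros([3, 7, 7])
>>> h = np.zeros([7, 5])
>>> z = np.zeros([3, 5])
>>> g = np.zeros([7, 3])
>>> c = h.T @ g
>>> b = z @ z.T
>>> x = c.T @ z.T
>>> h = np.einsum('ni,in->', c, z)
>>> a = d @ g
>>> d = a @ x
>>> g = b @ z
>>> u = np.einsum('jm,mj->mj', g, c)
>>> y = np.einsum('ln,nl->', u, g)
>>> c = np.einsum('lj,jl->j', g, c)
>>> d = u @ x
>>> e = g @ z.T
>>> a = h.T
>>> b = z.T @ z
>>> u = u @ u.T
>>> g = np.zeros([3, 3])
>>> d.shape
(5, 3)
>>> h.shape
()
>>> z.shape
(3, 5)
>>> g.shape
(3, 3)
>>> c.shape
(5,)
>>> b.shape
(5, 5)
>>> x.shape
(3, 3)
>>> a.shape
()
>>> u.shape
(5, 5)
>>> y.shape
()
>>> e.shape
(3, 3)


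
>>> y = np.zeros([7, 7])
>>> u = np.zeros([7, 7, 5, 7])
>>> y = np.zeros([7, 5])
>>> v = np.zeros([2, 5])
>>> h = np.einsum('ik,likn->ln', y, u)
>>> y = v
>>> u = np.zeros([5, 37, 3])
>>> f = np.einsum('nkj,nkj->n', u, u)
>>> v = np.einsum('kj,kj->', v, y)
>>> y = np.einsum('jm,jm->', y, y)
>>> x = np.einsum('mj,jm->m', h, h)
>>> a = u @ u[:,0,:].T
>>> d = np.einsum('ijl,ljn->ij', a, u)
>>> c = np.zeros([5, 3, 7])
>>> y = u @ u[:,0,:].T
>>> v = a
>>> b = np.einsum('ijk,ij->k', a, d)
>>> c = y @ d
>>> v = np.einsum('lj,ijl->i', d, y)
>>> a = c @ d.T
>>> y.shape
(5, 37, 5)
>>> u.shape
(5, 37, 3)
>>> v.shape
(5,)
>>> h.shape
(7, 7)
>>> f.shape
(5,)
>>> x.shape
(7,)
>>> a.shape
(5, 37, 5)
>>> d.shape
(5, 37)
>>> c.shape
(5, 37, 37)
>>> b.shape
(5,)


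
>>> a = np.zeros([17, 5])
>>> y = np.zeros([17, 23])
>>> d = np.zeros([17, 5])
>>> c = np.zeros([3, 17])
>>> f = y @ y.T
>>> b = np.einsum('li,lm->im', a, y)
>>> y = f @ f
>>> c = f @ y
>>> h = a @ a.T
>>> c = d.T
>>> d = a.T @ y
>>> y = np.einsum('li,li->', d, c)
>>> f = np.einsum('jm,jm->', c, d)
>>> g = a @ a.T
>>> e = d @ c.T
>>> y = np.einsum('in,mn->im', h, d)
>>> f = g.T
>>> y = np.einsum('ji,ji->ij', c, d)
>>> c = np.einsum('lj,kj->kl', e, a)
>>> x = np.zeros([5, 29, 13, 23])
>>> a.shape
(17, 5)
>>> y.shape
(17, 5)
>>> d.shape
(5, 17)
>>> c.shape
(17, 5)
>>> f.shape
(17, 17)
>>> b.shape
(5, 23)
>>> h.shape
(17, 17)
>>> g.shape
(17, 17)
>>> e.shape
(5, 5)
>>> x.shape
(5, 29, 13, 23)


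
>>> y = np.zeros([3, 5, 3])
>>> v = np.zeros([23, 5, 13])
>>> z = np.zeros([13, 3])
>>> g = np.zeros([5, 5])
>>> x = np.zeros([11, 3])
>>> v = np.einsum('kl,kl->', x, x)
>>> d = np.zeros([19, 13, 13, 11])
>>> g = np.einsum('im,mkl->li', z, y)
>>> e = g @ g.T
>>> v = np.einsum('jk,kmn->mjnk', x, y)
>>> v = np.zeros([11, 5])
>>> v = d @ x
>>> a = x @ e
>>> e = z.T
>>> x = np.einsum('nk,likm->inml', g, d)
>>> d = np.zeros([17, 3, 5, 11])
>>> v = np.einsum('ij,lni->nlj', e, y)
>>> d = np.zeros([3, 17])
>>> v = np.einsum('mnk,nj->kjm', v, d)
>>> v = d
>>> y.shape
(3, 5, 3)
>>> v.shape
(3, 17)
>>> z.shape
(13, 3)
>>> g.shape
(3, 13)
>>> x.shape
(13, 3, 11, 19)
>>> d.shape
(3, 17)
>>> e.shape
(3, 13)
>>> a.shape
(11, 3)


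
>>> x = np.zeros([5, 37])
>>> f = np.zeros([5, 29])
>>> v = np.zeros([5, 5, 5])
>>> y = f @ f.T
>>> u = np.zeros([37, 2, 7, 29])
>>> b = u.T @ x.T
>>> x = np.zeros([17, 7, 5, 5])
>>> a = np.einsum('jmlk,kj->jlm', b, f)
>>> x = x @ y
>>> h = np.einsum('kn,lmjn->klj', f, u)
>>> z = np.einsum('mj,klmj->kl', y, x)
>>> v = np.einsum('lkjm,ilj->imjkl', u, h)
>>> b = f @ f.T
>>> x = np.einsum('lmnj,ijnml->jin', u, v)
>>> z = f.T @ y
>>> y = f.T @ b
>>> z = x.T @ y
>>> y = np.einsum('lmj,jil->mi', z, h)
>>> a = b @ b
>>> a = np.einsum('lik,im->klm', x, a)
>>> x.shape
(29, 5, 7)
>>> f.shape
(5, 29)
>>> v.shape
(5, 29, 7, 2, 37)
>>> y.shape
(5, 37)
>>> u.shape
(37, 2, 7, 29)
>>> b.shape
(5, 5)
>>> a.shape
(7, 29, 5)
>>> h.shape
(5, 37, 7)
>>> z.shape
(7, 5, 5)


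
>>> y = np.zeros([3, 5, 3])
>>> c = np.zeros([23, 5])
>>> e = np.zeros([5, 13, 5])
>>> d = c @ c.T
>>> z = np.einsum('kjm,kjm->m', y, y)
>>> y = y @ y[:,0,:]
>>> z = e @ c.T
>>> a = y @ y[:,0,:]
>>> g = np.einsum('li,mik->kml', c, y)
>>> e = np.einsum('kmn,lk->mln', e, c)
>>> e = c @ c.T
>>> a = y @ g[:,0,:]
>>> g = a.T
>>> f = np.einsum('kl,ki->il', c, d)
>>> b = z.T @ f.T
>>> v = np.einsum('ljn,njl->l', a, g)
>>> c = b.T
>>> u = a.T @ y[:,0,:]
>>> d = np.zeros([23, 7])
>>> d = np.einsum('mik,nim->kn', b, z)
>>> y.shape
(3, 5, 3)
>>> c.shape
(23, 13, 23)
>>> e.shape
(23, 23)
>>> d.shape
(23, 5)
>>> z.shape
(5, 13, 23)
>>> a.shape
(3, 5, 23)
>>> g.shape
(23, 5, 3)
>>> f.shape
(23, 5)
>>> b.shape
(23, 13, 23)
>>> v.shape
(3,)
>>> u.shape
(23, 5, 3)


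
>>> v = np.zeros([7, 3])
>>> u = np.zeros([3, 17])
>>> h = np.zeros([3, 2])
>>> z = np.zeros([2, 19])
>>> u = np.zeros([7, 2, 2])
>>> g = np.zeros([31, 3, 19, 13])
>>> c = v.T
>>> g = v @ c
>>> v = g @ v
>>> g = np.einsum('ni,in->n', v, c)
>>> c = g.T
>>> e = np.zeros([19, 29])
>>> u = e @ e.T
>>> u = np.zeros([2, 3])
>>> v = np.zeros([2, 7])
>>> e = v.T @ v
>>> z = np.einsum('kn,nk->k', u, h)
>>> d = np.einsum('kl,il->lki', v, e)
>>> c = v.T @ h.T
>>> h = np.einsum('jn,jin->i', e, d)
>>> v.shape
(2, 7)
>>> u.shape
(2, 3)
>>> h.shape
(2,)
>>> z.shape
(2,)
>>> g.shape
(7,)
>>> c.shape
(7, 3)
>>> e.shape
(7, 7)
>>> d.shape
(7, 2, 7)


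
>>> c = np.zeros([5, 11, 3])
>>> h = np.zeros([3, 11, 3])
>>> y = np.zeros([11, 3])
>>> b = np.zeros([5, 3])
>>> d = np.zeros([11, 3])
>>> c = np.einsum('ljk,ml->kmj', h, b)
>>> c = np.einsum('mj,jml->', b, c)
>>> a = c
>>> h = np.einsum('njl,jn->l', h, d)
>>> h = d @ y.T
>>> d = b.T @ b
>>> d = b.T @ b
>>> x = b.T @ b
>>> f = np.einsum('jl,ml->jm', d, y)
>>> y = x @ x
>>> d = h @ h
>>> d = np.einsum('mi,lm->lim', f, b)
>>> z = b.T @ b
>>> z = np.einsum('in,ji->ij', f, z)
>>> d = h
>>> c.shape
()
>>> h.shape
(11, 11)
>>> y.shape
(3, 3)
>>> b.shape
(5, 3)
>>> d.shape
(11, 11)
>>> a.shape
()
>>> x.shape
(3, 3)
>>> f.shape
(3, 11)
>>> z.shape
(3, 3)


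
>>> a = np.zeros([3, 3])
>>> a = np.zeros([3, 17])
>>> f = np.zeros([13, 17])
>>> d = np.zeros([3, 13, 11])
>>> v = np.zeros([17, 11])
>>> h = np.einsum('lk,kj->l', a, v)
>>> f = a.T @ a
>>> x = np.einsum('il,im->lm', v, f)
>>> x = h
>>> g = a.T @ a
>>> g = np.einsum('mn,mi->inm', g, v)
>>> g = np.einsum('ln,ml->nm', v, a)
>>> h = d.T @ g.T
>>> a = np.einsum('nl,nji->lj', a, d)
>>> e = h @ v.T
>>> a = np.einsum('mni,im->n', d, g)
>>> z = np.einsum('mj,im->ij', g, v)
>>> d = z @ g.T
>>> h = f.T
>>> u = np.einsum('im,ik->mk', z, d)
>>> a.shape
(13,)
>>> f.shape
(17, 17)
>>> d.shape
(17, 11)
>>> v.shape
(17, 11)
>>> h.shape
(17, 17)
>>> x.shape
(3,)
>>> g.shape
(11, 3)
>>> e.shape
(11, 13, 17)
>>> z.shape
(17, 3)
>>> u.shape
(3, 11)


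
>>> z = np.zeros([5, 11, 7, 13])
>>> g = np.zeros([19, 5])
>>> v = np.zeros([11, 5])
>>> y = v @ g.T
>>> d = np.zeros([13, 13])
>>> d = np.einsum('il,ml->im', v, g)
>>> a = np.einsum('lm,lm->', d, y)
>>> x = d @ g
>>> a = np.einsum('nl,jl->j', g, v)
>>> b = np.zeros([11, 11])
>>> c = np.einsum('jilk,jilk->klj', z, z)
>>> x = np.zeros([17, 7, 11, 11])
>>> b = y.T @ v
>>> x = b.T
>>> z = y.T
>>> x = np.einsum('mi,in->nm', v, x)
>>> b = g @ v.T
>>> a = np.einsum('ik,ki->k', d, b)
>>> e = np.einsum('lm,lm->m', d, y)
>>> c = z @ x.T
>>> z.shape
(19, 11)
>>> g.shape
(19, 5)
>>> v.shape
(11, 5)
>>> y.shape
(11, 19)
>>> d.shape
(11, 19)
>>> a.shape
(19,)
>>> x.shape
(19, 11)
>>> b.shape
(19, 11)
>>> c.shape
(19, 19)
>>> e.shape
(19,)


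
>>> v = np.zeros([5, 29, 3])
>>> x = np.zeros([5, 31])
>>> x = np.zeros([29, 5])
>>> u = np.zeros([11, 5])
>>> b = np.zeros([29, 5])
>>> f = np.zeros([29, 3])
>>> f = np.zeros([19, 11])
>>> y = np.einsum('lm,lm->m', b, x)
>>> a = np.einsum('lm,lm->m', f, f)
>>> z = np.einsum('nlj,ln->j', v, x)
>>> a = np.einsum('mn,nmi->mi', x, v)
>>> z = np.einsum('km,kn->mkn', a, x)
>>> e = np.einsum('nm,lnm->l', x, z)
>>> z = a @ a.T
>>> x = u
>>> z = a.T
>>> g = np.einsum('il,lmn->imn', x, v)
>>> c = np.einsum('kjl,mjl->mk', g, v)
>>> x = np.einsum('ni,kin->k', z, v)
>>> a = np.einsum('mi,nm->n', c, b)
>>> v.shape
(5, 29, 3)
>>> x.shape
(5,)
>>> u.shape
(11, 5)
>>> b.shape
(29, 5)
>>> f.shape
(19, 11)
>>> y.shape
(5,)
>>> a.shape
(29,)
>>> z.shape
(3, 29)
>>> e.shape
(3,)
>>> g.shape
(11, 29, 3)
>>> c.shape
(5, 11)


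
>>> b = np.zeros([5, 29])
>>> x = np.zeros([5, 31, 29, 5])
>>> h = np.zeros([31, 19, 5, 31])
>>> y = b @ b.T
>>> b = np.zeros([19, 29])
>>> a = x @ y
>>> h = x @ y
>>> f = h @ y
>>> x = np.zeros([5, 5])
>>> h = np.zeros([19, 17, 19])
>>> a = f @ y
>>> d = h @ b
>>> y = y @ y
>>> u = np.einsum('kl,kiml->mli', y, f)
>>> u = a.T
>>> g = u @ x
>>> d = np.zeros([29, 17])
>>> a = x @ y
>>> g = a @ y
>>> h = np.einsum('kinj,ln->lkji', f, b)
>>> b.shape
(19, 29)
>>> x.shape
(5, 5)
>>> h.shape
(19, 5, 5, 31)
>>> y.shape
(5, 5)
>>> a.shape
(5, 5)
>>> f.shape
(5, 31, 29, 5)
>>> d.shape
(29, 17)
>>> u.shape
(5, 29, 31, 5)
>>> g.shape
(5, 5)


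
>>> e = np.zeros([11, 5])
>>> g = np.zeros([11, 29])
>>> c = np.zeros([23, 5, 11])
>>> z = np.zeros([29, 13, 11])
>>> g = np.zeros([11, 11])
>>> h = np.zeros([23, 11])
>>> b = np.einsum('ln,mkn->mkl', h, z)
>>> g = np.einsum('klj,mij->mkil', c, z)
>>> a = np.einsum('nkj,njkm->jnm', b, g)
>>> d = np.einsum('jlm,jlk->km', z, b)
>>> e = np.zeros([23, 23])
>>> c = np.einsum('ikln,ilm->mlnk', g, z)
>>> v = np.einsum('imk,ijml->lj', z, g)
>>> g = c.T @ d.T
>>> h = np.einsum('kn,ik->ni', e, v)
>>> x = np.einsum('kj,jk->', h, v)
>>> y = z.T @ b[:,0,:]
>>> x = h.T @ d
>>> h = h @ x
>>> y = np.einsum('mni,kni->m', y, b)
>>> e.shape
(23, 23)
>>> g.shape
(23, 5, 13, 23)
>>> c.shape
(11, 13, 5, 23)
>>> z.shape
(29, 13, 11)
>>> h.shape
(23, 11)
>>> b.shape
(29, 13, 23)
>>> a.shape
(23, 29, 5)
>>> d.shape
(23, 11)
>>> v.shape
(5, 23)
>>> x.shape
(5, 11)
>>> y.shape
(11,)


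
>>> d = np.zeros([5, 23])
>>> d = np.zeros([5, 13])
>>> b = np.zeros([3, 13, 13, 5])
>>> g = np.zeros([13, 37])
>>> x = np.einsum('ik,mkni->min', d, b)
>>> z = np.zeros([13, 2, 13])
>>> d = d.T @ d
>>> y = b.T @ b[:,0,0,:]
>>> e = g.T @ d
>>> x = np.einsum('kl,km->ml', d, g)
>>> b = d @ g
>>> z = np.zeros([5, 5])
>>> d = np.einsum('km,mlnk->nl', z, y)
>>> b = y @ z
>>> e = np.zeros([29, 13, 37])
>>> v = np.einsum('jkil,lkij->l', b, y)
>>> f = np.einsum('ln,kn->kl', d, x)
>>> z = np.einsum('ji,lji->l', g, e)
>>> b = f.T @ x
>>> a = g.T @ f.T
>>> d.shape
(13, 13)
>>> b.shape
(13, 13)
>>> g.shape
(13, 37)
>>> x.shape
(37, 13)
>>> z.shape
(29,)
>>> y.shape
(5, 13, 13, 5)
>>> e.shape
(29, 13, 37)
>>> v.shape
(5,)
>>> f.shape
(37, 13)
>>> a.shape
(37, 37)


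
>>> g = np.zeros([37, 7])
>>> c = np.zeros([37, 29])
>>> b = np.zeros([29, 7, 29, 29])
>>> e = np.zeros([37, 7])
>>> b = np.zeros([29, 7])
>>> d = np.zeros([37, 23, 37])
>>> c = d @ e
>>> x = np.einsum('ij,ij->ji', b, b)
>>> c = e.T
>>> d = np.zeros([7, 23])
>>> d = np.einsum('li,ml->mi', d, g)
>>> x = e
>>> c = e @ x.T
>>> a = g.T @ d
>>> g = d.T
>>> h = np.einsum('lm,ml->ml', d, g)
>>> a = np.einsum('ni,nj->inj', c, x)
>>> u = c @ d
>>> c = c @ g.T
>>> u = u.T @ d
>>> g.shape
(23, 37)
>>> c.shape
(37, 23)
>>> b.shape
(29, 7)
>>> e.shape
(37, 7)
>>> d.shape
(37, 23)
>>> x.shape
(37, 7)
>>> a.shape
(37, 37, 7)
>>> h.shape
(23, 37)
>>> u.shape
(23, 23)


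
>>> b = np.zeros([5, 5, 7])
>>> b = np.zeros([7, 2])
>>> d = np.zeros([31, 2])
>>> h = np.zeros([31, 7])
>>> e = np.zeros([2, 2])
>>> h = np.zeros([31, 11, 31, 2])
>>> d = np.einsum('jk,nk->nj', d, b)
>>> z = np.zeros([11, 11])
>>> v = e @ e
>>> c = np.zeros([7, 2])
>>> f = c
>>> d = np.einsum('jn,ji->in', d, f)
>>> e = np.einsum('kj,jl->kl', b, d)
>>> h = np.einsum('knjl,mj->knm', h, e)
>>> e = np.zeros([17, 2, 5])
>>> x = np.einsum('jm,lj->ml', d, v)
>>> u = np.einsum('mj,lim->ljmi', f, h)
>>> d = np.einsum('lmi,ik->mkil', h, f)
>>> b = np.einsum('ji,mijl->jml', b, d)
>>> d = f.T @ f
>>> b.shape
(7, 11, 31)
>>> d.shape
(2, 2)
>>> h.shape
(31, 11, 7)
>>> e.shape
(17, 2, 5)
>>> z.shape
(11, 11)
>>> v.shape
(2, 2)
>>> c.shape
(7, 2)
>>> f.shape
(7, 2)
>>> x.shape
(31, 2)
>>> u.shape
(31, 2, 7, 11)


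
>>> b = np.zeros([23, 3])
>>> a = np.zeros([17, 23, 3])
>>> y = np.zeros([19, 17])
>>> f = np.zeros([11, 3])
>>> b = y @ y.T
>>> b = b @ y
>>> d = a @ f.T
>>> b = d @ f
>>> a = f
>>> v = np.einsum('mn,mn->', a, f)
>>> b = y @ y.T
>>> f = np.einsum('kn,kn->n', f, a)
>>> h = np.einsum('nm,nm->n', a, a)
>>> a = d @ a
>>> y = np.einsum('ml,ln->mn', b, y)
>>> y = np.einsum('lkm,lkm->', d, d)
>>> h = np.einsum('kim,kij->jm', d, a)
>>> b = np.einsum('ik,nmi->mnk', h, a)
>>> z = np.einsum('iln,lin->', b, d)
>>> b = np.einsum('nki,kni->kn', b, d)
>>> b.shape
(17, 23)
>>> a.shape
(17, 23, 3)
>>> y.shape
()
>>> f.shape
(3,)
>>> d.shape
(17, 23, 11)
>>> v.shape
()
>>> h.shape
(3, 11)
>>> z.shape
()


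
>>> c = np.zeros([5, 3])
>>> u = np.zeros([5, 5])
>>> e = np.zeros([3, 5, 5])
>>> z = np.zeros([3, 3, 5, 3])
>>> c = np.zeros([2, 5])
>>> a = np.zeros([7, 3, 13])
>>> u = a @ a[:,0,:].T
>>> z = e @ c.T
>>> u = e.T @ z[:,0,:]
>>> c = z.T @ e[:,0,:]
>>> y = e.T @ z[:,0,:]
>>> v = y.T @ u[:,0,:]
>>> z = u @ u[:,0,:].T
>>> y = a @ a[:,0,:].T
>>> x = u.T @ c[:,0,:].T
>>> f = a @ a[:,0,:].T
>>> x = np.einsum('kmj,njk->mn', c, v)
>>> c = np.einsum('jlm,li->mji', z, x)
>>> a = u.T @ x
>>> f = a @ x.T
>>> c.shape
(5, 5, 2)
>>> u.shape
(5, 5, 2)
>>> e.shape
(3, 5, 5)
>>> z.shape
(5, 5, 5)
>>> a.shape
(2, 5, 2)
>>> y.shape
(7, 3, 7)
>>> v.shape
(2, 5, 2)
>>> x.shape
(5, 2)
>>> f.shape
(2, 5, 5)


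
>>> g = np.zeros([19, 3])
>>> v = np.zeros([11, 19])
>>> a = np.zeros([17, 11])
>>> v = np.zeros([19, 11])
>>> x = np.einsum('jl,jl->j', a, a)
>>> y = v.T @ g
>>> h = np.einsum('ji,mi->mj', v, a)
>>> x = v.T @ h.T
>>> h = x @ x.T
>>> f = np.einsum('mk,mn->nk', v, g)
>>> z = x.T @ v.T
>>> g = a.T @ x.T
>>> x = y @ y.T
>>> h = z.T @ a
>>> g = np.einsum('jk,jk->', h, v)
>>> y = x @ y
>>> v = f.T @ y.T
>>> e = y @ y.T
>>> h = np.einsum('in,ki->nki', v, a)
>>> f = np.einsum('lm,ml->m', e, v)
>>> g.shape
()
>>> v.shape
(11, 11)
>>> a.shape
(17, 11)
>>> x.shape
(11, 11)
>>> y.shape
(11, 3)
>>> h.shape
(11, 17, 11)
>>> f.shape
(11,)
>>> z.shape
(17, 19)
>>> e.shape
(11, 11)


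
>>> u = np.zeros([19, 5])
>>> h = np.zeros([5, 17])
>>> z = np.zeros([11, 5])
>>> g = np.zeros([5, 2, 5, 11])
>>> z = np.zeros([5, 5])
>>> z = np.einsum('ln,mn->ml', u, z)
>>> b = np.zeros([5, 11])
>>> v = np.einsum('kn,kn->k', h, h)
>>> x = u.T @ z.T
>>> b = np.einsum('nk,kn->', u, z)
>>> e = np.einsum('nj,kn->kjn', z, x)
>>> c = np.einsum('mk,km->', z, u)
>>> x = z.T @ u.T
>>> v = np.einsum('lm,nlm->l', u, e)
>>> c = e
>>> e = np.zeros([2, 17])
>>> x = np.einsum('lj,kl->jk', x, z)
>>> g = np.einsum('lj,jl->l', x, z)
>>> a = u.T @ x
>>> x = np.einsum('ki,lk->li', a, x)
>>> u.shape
(19, 5)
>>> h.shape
(5, 17)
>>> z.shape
(5, 19)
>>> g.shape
(19,)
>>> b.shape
()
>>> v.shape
(19,)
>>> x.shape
(19, 5)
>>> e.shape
(2, 17)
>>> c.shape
(5, 19, 5)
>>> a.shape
(5, 5)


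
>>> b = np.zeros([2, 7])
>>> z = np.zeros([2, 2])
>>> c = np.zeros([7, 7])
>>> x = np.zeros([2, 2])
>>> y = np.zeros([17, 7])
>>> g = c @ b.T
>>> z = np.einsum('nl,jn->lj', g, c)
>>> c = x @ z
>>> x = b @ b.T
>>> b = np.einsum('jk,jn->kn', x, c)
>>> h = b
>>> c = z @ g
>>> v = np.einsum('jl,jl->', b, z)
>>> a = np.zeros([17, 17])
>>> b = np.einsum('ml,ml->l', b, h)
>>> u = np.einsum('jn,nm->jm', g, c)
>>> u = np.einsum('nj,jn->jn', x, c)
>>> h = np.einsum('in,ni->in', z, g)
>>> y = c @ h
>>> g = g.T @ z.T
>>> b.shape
(7,)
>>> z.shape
(2, 7)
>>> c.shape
(2, 2)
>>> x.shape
(2, 2)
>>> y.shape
(2, 7)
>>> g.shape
(2, 2)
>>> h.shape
(2, 7)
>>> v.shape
()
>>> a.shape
(17, 17)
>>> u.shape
(2, 2)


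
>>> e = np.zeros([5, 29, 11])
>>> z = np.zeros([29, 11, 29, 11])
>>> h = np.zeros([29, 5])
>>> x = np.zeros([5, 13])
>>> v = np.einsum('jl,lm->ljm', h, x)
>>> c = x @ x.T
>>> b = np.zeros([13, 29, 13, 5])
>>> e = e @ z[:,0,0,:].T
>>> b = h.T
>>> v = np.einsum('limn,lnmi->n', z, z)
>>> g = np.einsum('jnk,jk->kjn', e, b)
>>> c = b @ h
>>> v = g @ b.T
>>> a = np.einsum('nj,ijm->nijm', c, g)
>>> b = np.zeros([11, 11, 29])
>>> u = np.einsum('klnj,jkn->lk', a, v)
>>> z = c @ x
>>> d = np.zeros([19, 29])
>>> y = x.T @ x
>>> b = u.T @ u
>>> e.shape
(5, 29, 29)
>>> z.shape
(5, 13)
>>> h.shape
(29, 5)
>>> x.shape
(5, 13)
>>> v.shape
(29, 5, 5)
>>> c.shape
(5, 5)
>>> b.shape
(5, 5)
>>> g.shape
(29, 5, 29)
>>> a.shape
(5, 29, 5, 29)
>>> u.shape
(29, 5)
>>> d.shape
(19, 29)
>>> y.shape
(13, 13)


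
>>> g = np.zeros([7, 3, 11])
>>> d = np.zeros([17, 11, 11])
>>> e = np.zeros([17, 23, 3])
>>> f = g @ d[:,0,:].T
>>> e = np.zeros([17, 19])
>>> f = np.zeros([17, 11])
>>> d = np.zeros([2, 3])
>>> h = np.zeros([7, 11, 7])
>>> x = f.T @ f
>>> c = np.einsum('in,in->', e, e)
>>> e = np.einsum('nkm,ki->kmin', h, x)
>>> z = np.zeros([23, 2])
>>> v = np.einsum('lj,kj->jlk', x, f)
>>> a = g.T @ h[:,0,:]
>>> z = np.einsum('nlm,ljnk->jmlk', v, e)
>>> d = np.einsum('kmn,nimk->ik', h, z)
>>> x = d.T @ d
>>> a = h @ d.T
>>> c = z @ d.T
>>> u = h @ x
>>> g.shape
(7, 3, 11)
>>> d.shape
(17, 7)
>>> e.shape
(11, 7, 11, 7)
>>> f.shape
(17, 11)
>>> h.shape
(7, 11, 7)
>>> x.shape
(7, 7)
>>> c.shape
(7, 17, 11, 17)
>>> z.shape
(7, 17, 11, 7)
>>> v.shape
(11, 11, 17)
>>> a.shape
(7, 11, 17)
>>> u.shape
(7, 11, 7)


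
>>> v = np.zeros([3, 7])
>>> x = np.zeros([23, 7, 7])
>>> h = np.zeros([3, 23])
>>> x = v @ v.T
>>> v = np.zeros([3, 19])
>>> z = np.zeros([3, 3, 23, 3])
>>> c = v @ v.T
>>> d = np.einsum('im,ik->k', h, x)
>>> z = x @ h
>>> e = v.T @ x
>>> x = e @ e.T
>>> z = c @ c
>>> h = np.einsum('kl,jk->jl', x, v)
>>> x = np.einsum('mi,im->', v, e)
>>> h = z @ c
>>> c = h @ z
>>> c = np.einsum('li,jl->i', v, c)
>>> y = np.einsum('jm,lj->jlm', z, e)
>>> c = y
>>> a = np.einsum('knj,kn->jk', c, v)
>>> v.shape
(3, 19)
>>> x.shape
()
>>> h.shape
(3, 3)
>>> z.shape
(3, 3)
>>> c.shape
(3, 19, 3)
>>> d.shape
(3,)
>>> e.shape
(19, 3)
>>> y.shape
(3, 19, 3)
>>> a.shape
(3, 3)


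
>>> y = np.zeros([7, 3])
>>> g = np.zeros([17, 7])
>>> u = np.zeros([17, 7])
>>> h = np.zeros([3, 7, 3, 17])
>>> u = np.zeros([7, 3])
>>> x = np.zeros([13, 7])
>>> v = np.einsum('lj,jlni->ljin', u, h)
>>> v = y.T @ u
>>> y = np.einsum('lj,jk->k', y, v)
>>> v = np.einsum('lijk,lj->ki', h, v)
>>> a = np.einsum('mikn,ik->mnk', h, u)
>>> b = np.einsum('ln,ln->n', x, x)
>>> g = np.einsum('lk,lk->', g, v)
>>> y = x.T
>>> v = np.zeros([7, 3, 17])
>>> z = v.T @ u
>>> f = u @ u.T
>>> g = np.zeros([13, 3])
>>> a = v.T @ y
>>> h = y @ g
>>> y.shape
(7, 13)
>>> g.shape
(13, 3)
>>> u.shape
(7, 3)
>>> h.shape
(7, 3)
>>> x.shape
(13, 7)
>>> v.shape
(7, 3, 17)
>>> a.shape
(17, 3, 13)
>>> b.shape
(7,)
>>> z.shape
(17, 3, 3)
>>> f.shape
(7, 7)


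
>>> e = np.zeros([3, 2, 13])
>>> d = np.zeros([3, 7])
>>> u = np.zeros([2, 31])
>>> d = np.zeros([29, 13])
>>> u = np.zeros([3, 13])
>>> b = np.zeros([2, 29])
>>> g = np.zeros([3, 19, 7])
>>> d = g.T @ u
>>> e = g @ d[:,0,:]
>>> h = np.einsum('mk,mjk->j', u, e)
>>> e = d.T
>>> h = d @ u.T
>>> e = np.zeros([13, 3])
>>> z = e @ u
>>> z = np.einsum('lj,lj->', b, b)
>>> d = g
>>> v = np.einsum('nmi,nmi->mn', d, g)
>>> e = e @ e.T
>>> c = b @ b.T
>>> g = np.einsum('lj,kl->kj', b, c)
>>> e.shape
(13, 13)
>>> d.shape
(3, 19, 7)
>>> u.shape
(3, 13)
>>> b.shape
(2, 29)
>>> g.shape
(2, 29)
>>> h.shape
(7, 19, 3)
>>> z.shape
()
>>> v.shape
(19, 3)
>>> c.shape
(2, 2)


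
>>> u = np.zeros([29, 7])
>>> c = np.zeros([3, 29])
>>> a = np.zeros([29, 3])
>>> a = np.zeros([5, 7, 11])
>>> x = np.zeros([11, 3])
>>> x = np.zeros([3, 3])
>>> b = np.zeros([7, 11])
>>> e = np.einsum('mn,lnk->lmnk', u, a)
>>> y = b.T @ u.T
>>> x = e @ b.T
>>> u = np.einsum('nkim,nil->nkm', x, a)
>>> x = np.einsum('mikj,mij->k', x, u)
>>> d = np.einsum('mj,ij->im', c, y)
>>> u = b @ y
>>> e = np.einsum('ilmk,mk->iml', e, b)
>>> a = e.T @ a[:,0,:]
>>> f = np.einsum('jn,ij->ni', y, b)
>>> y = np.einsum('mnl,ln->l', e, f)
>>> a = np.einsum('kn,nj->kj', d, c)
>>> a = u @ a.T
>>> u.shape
(7, 29)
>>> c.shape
(3, 29)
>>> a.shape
(7, 11)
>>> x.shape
(7,)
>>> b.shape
(7, 11)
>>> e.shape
(5, 7, 29)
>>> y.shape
(29,)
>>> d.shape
(11, 3)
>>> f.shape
(29, 7)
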